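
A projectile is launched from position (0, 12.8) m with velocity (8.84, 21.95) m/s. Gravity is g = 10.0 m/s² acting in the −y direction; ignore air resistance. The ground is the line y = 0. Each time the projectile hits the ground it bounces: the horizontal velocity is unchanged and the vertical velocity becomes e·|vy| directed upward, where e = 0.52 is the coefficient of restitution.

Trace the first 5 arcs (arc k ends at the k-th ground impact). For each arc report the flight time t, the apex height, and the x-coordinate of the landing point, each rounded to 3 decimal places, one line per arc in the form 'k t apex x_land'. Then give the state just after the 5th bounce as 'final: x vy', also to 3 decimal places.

1 4.911 36.890 43.415
2 2.825 9.975 68.388
3 1.469 2.697 81.373
4 0.764 0.729 88.126
5 0.397 0.197 91.637
final: 91.637 1.033

Arc 1: start y=12.800, vy=21.950 → t=4.911, apex=36.890, x_land=43.415, impact vy=-27.163
  bounce: vy ← 0.52·27.163 = 14.125
Arc 2: start y=0.000, vy=14.125 → t=2.825, apex=9.975, x_land=68.388, impact vy=-14.125
  bounce: vy ← 0.52·14.125 = 7.345
Arc 3: start y=0.000, vy=7.345 → t=1.469, apex=2.697, x_land=81.373, impact vy=-7.345
  bounce: vy ← 0.52·7.345 = 3.819
Arc 4: start y=0.000, vy=3.819 → t=0.764, apex=0.729, x_land=88.126, impact vy=-3.819
  bounce: vy ← 0.52·3.819 = 1.986
Arc 5: start y=0.000, vy=1.986 → t=0.397, apex=0.197, x_land=91.637, impact vy=-1.986
  bounce: vy ← 0.52·1.986 = 1.033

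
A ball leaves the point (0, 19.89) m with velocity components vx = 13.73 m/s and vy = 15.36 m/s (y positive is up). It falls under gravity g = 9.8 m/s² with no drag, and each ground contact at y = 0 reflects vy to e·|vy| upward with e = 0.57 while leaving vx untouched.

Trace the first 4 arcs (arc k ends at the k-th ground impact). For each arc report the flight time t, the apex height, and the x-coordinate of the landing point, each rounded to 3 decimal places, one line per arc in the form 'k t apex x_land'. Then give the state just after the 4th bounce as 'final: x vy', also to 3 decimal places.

Arc 1: start y=19.890, vy=15.360 → t=4.120, apex=31.927, x_land=56.567, impact vy=-25.015
  bounce: vy ← 0.57·25.015 = 14.259
Arc 2: start y=0.000, vy=14.259 → t=2.910, apex=10.373, x_land=96.521, impact vy=-14.259
  bounce: vy ← 0.57·14.259 = 8.128
Arc 3: start y=0.000, vy=8.128 → t=1.659, apex=3.370, x_land=119.294, impact vy=-8.128
  bounce: vy ← 0.57·8.128 = 4.633
Arc 4: start y=0.000, vy=4.633 → t=0.945, apex=1.095, x_land=132.275, impact vy=-4.633
  bounce: vy ← 0.57·4.633 = 2.641

1 4.120 31.927 56.567
2 2.910 10.373 96.521
3 1.659 3.370 119.294
4 0.945 1.095 132.275
final: 132.275 2.641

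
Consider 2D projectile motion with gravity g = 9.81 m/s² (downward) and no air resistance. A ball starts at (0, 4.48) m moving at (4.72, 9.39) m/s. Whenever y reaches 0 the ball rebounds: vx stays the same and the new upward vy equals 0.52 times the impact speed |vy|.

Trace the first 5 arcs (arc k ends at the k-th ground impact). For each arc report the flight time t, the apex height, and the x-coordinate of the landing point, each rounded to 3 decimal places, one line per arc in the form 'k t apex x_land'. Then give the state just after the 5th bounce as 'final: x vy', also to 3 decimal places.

Arc 1: start y=4.480, vy=9.390 → t=2.310, apex=8.974, x_land=10.902, impact vy=-13.269
  bounce: vy ← 0.52·13.269 = 6.900
Arc 2: start y=0.000, vy=6.900 → t=1.407, apex=2.427, x_land=17.542, impact vy=-6.900
  bounce: vy ← 0.52·6.900 = 3.588
Arc 3: start y=0.000, vy=3.588 → t=0.731, apex=0.656, x_land=20.995, impact vy=-3.588
  bounce: vy ← 0.52·3.588 = 1.866
Arc 4: start y=0.000, vy=1.866 → t=0.380, apex=0.177, x_land=22.790, impact vy=-1.866
  bounce: vy ← 0.52·1.866 = 0.970
Arc 5: start y=0.000, vy=0.970 → t=0.198, apex=0.048, x_land=23.724, impact vy=-0.970
  bounce: vy ← 0.52·0.970 = 0.504

1 2.310 8.974 10.902
2 1.407 2.427 17.542
3 0.731 0.656 20.995
4 0.380 0.177 22.790
5 0.198 0.048 23.724
final: 23.724 0.504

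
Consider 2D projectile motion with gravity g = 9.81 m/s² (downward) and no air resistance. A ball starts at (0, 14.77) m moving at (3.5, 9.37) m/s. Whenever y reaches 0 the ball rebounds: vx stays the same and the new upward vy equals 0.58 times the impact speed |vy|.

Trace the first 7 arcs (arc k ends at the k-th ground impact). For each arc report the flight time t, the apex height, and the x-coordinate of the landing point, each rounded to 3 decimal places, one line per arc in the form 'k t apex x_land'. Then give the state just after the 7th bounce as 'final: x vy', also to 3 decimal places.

1 2.936 19.245 10.276
2 2.298 6.474 18.318
3 1.333 2.178 22.982
4 0.773 0.733 25.687
5 0.448 0.246 27.257
6 0.260 0.083 28.167
7 0.151 0.028 28.694
final: 28.694 0.429

Arc 1: start y=14.770, vy=9.370 → t=2.936, apex=19.245, x_land=10.276, impact vy=-19.432
  bounce: vy ← 0.58·19.432 = 11.270
Arc 2: start y=0.000, vy=11.270 → t=2.298, apex=6.474, x_land=18.318, impact vy=-11.270
  bounce: vy ← 0.58·11.270 = 6.537
Arc 3: start y=0.000, vy=6.537 → t=1.333, apex=2.178, x_land=22.982, impact vy=-6.537
  bounce: vy ← 0.58·6.537 = 3.791
Arc 4: start y=0.000, vy=3.791 → t=0.773, apex=0.733, x_land=25.687, impact vy=-3.791
  bounce: vy ← 0.58·3.791 = 2.199
Arc 5: start y=0.000, vy=2.199 → t=0.448, apex=0.246, x_land=27.257, impact vy=-2.199
  bounce: vy ← 0.58·2.199 = 1.275
Arc 6: start y=0.000, vy=1.275 → t=0.260, apex=0.083, x_land=28.167, impact vy=-1.275
  bounce: vy ← 0.58·1.275 = 0.740
Arc 7: start y=0.000, vy=0.740 → t=0.151, apex=0.028, x_land=28.694, impact vy=-0.740
  bounce: vy ← 0.58·0.740 = 0.429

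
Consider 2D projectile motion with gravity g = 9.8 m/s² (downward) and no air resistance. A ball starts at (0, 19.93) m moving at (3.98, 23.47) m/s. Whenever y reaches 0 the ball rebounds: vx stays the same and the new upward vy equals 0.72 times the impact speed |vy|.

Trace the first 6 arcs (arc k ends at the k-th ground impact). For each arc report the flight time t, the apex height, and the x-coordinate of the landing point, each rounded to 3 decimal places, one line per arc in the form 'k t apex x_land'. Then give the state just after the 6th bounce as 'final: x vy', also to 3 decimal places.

1 5.526 48.034 21.993
2 4.509 24.901 39.937
3 3.246 12.909 52.857
4 2.337 6.692 62.159
5 1.683 3.469 68.857
6 1.212 1.798 73.679
final: 73.679 4.275

Arc 1: start y=19.930, vy=23.470 → t=5.526, apex=48.034, x_land=21.993, impact vy=-30.683
  bounce: vy ← 0.72·30.683 = 22.092
Arc 2: start y=0.000, vy=22.092 → t=4.509, apex=24.901, x_land=39.937, impact vy=-22.092
  bounce: vy ← 0.72·22.092 = 15.906
Arc 3: start y=0.000, vy=15.906 → t=3.246, apex=12.909, x_land=52.857, impact vy=-15.906
  bounce: vy ← 0.72·15.906 = 11.453
Arc 4: start y=0.000, vy=11.453 → t=2.337, apex=6.692, x_land=62.159, impact vy=-11.453
  bounce: vy ← 0.72·11.453 = 8.246
Arc 5: start y=0.000, vy=8.246 → t=1.683, apex=3.469, x_land=68.857, impact vy=-8.246
  bounce: vy ← 0.72·8.246 = 5.937
Arc 6: start y=0.000, vy=5.937 → t=1.212, apex=1.798, x_land=73.679, impact vy=-5.937
  bounce: vy ← 0.72·5.937 = 4.275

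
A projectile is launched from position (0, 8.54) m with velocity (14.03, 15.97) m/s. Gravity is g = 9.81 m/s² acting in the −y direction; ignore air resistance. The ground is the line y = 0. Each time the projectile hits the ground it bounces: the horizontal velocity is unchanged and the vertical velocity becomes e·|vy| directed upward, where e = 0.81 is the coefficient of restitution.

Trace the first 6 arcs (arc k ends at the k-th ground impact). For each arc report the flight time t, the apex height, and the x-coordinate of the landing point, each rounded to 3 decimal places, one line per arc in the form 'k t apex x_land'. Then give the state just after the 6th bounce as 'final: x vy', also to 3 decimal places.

1 3.723 21.539 52.240
2 3.395 14.132 99.869
3 2.750 9.272 138.448
4 2.227 6.083 169.697
5 1.804 3.991 195.008
6 1.461 2.619 215.511
final: 215.511 5.806

Arc 1: start y=8.540, vy=15.970 → t=3.723, apex=21.539, x_land=52.240, impact vy=-20.557
  bounce: vy ← 0.81·20.557 = 16.651
Arc 2: start y=0.000, vy=16.651 → t=3.395, apex=14.132, x_land=99.869, impact vy=-16.651
  bounce: vy ← 0.81·16.651 = 13.488
Arc 3: start y=0.000, vy=13.488 → t=2.750, apex=9.272, x_land=138.448, impact vy=-13.488
  bounce: vy ← 0.81·13.488 = 10.925
Arc 4: start y=0.000, vy=10.925 → t=2.227, apex=6.083, x_land=169.697, impact vy=-10.925
  bounce: vy ← 0.81·10.925 = 8.849
Arc 5: start y=0.000, vy=8.849 → t=1.804, apex=3.991, x_land=195.008, impact vy=-8.849
  bounce: vy ← 0.81·8.849 = 7.168
Arc 6: start y=0.000, vy=7.168 → t=1.461, apex=2.619, x_land=215.511, impact vy=-7.168
  bounce: vy ← 0.81·7.168 = 5.806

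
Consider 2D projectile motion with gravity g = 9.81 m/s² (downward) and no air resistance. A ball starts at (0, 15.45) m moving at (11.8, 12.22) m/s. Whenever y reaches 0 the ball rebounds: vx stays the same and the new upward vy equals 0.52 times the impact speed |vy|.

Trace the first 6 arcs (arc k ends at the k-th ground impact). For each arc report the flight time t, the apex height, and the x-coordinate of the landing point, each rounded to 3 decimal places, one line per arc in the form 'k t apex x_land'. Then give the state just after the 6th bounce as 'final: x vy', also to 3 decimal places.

1 3.414 23.061 40.285
2 2.255 6.236 66.894
3 1.173 1.686 80.731
4 0.610 0.456 87.926
5 0.317 0.123 91.668
6 0.165 0.033 93.613
final: 93.613 0.421

Arc 1: start y=15.450, vy=12.220 → t=3.414, apex=23.061, x_land=40.285, impact vy=-21.271
  bounce: vy ← 0.52·21.271 = 11.061
Arc 2: start y=0.000, vy=11.061 → t=2.255, apex=6.236, x_land=66.894, impact vy=-11.061
  bounce: vy ← 0.52·11.061 = 5.752
Arc 3: start y=0.000, vy=5.752 → t=1.173, apex=1.686, x_land=80.731, impact vy=-5.752
  bounce: vy ← 0.52·5.752 = 2.991
Arc 4: start y=0.000, vy=2.991 → t=0.610, apex=0.456, x_land=87.926, impact vy=-2.991
  bounce: vy ← 0.52·2.991 = 1.555
Arc 5: start y=0.000, vy=1.555 → t=0.317, apex=0.123, x_land=91.668, impact vy=-1.555
  bounce: vy ← 0.52·1.555 = 0.809
Arc 6: start y=0.000, vy=0.809 → t=0.165, apex=0.033, x_land=93.613, impact vy=-0.809
  bounce: vy ← 0.52·0.809 = 0.421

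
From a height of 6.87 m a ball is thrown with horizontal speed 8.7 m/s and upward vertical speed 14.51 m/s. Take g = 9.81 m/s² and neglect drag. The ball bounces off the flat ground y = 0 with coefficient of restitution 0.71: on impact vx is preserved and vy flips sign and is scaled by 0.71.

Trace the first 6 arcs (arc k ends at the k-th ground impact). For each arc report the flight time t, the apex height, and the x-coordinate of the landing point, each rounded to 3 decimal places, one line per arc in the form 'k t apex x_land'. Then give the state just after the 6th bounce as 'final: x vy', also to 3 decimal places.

Arc 1: start y=6.870, vy=14.510 → t=3.373, apex=17.601, x_land=29.349, impact vy=-18.583
  bounce: vy ← 0.71·18.583 = 13.194
Arc 2: start y=0.000, vy=13.194 → t=2.690, apex=8.873, x_land=52.751, impact vy=-13.194
  bounce: vy ← 0.71·13.194 = 9.368
Arc 3: start y=0.000, vy=9.368 → t=1.910, apex=4.473, x_land=69.366, impact vy=-9.368
  bounce: vy ← 0.71·9.368 = 6.651
Arc 4: start y=0.000, vy=6.651 → t=1.356, apex=2.255, x_land=81.163, impact vy=-6.651
  bounce: vy ← 0.71·6.651 = 4.722
Arc 5: start y=0.000, vy=4.722 → t=0.963, apex=1.137, x_land=89.539, impact vy=-4.722
  bounce: vy ← 0.71·4.722 = 3.353
Arc 6: start y=0.000, vy=3.353 → t=0.684, apex=0.573, x_land=95.486, impact vy=-3.353
  bounce: vy ← 0.71·3.353 = 2.380

1 3.373 17.601 29.349
2 2.690 8.873 52.751
3 1.910 4.473 69.366
4 1.356 2.255 81.163
5 0.963 1.137 89.539
6 0.684 0.573 95.486
final: 95.486 2.380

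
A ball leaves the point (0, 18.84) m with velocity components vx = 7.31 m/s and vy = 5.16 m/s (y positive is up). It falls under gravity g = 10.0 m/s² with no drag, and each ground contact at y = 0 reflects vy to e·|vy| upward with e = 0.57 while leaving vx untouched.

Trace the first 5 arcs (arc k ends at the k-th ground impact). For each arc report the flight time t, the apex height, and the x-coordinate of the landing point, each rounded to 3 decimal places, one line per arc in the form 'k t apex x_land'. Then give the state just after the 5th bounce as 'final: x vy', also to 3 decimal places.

Arc 1: start y=18.840, vy=5.160 → t=2.525, apex=20.171, x_land=18.454, impact vy=-20.085
  bounce: vy ← 0.57·20.085 = 11.449
Arc 2: start y=0.000, vy=11.449 → t=2.290, apex=6.554, x_land=35.192, impact vy=-11.449
  bounce: vy ← 0.57·11.449 = 6.526
Arc 3: start y=0.000, vy=6.526 → t=1.305, apex=2.129, x_land=44.733, impact vy=-6.526
  bounce: vy ← 0.57·6.526 = 3.720
Arc 4: start y=0.000, vy=3.720 → t=0.744, apex=0.692, x_land=50.171, impact vy=-3.720
  bounce: vy ← 0.57·3.720 = 2.120
Arc 5: start y=0.000, vy=2.120 → t=0.424, apex=0.225, x_land=53.271, impact vy=-2.120
  bounce: vy ← 0.57·2.120 = 1.209

1 2.525 20.171 18.454
2 2.290 6.554 35.192
3 1.305 2.129 44.733
4 0.744 0.692 50.171
5 0.424 0.225 53.271
final: 53.271 1.209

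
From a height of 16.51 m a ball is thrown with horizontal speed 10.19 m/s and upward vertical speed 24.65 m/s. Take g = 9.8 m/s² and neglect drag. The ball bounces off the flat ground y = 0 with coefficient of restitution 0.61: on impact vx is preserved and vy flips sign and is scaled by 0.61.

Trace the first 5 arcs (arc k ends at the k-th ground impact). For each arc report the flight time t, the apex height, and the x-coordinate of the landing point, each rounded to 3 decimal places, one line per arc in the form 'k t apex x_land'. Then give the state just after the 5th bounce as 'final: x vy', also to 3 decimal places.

1 5.629 47.511 57.361
2 3.799 17.679 96.072
3 2.317 6.578 119.686
4 1.414 2.448 134.090
5 0.862 0.911 142.877
final: 142.877 2.577

Arc 1: start y=16.510, vy=24.650 → t=5.629, apex=47.511, x_land=57.361, impact vy=-30.516
  bounce: vy ← 0.61·30.516 = 18.615
Arc 2: start y=0.000, vy=18.615 → t=3.799, apex=17.679, x_land=96.072, impact vy=-18.615
  bounce: vy ← 0.61·18.615 = 11.355
Arc 3: start y=0.000, vy=11.355 → t=2.317, apex=6.578, x_land=119.686, impact vy=-11.355
  bounce: vy ← 0.61·11.355 = 6.927
Arc 4: start y=0.000, vy=6.927 → t=1.414, apex=2.448, x_land=134.090, impact vy=-6.927
  bounce: vy ← 0.61·6.927 = 4.225
Arc 5: start y=0.000, vy=4.225 → t=0.862, apex=0.911, x_land=142.877, impact vy=-4.225
  bounce: vy ← 0.61·4.225 = 2.577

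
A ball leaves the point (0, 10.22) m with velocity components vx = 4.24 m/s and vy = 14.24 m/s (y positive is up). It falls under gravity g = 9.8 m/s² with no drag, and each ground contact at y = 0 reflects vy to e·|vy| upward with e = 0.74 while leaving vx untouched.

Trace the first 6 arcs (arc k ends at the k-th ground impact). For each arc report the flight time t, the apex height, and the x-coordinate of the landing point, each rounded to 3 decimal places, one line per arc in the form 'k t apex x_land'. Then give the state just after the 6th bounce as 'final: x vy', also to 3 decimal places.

1 3.502 20.566 14.847
2 3.032 11.262 27.703
3 2.244 6.167 37.217
4 1.660 3.377 44.257
5 1.229 1.849 49.466
6 0.909 1.013 53.321
final: 53.321 3.297

Arc 1: start y=10.220, vy=14.240 → t=3.502, apex=20.566, x_land=14.847, impact vy=-20.077
  bounce: vy ← 0.74·20.077 = 14.857
Arc 2: start y=0.000, vy=14.857 → t=3.032, apex=11.262, x_land=27.703, impact vy=-14.857
  bounce: vy ← 0.74·14.857 = 10.994
Arc 3: start y=0.000, vy=10.994 → t=2.244, apex=6.167, x_land=37.217, impact vy=-10.994
  bounce: vy ← 0.74·10.994 = 8.136
Arc 4: start y=0.000, vy=8.136 → t=1.660, apex=3.377, x_land=44.257, impact vy=-8.136
  bounce: vy ← 0.74·8.136 = 6.020
Arc 5: start y=0.000, vy=6.020 → t=1.229, apex=1.849, x_land=49.466, impact vy=-6.020
  bounce: vy ← 0.74·6.020 = 4.455
Arc 6: start y=0.000, vy=4.455 → t=0.909, apex=1.013, x_land=53.321, impact vy=-4.455
  bounce: vy ← 0.74·4.455 = 3.297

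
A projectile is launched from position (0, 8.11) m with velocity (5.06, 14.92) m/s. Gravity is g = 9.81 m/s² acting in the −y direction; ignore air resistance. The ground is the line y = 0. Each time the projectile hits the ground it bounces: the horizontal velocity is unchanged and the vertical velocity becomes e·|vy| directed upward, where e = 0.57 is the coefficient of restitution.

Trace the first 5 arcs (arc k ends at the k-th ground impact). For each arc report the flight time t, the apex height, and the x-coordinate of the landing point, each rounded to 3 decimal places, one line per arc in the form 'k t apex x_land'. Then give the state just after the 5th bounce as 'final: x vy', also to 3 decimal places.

1 3.513 19.456 17.773
2 2.270 6.321 29.262
3 1.294 2.054 35.810
4 0.738 0.667 39.543
5 0.420 0.217 41.670
final: 41.670 1.176

Arc 1: start y=8.110, vy=14.920 → t=3.513, apex=19.456, x_land=17.773, impact vy=-19.538
  bounce: vy ← 0.57·19.538 = 11.137
Arc 2: start y=0.000, vy=11.137 → t=2.270, apex=6.321, x_land=29.262, impact vy=-11.137
  bounce: vy ← 0.57·11.137 = 6.348
Arc 3: start y=0.000, vy=6.348 → t=1.294, apex=2.054, x_land=35.810, impact vy=-6.348
  bounce: vy ← 0.57·6.348 = 3.618
Arc 4: start y=0.000, vy=3.618 → t=0.738, apex=0.667, x_land=39.543, impact vy=-3.618
  bounce: vy ← 0.57·3.618 = 2.062
Arc 5: start y=0.000, vy=2.062 → t=0.420, apex=0.217, x_land=41.670, impact vy=-2.062
  bounce: vy ← 0.57·2.062 = 1.176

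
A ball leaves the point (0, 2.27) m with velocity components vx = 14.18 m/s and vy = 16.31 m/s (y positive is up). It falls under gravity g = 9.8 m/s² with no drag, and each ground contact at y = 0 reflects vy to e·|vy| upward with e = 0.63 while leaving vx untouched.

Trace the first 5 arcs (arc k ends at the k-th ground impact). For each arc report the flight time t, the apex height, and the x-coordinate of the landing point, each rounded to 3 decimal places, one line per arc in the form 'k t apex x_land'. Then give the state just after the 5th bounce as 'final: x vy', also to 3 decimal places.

1 3.462 15.842 49.096
2 2.266 6.288 81.222
3 1.427 2.496 101.462
4 0.899 0.991 114.213
5 0.567 0.393 122.246
final: 122.246 1.749

Arc 1: start y=2.270, vy=16.310 → t=3.462, apex=15.842, x_land=49.096, impact vy=-17.621
  bounce: vy ← 0.63·17.621 = 11.101
Arc 2: start y=0.000, vy=11.101 → t=2.266, apex=6.288, x_land=81.222, impact vy=-11.101
  bounce: vy ← 0.63·11.101 = 6.994
Arc 3: start y=0.000, vy=6.994 → t=1.427, apex=2.496, x_land=101.462, impact vy=-6.994
  bounce: vy ← 0.63·6.994 = 4.406
Arc 4: start y=0.000, vy=4.406 → t=0.899, apex=0.991, x_land=114.213, impact vy=-4.406
  bounce: vy ← 0.63·4.406 = 2.776
Arc 5: start y=0.000, vy=2.776 → t=0.567, apex=0.393, x_land=122.246, impact vy=-2.776
  bounce: vy ← 0.63·2.776 = 1.749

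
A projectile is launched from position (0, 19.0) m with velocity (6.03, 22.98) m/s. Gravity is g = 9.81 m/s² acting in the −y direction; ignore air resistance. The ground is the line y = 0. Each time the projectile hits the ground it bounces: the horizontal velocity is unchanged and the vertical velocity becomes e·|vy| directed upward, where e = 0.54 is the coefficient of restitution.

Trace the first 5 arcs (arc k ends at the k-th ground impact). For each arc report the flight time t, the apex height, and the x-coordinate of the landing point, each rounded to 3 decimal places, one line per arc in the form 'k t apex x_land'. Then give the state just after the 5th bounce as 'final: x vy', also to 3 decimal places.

1 5.402 45.915 32.575
2 3.304 13.389 52.500
3 1.784 3.904 63.259
4 0.964 1.138 69.069
5 0.520 0.332 72.207
final: 72.207 1.378

Arc 1: start y=19.000, vy=22.980 → t=5.402, apex=45.915, x_land=32.575, impact vy=-30.014
  bounce: vy ← 0.54·30.014 = 16.208
Arc 2: start y=0.000, vy=16.208 → t=3.304, apex=13.389, x_land=52.500, impact vy=-16.208
  bounce: vy ← 0.54·16.208 = 8.752
Arc 3: start y=0.000, vy=8.752 → t=1.784, apex=3.904, x_land=63.259, impact vy=-8.752
  bounce: vy ← 0.54·8.752 = 4.726
Arc 4: start y=0.000, vy=4.726 → t=0.964, apex=1.138, x_land=69.069, impact vy=-4.726
  bounce: vy ← 0.54·4.726 = 2.552
Arc 5: start y=0.000, vy=2.552 → t=0.520, apex=0.332, x_land=72.207, impact vy=-2.552
  bounce: vy ← 0.54·2.552 = 1.378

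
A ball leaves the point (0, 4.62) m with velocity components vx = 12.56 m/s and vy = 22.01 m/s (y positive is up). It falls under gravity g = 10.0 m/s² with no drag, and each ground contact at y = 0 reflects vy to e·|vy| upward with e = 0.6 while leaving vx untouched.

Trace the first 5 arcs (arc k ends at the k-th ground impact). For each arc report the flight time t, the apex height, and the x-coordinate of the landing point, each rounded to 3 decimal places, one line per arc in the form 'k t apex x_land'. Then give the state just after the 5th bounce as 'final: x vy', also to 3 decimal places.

Arc 1: start y=4.620, vy=22.010 → t=4.603, apex=28.842, x_land=57.811, impact vy=-24.017
  bounce: vy ← 0.6·24.017 = 14.410
Arc 2: start y=0.000, vy=14.410 → t=2.882, apex=10.383, x_land=94.010, impact vy=-14.410
  bounce: vy ← 0.6·14.410 = 8.646
Arc 3: start y=0.000, vy=8.646 → t=1.729, apex=3.738, x_land=115.729, impact vy=-8.646
  bounce: vy ← 0.6·8.646 = 5.188
Arc 4: start y=0.000, vy=5.188 → t=1.038, apex=1.346, x_land=128.761, impact vy=-5.188
  bounce: vy ← 0.6·5.188 = 3.113
Arc 5: start y=0.000, vy=3.113 → t=0.623, apex=0.484, x_land=136.580, impact vy=-3.113
  bounce: vy ← 0.6·3.113 = 1.868

1 4.603 28.842 57.811
2 2.882 10.383 94.010
3 1.729 3.738 115.729
4 1.038 1.346 128.761
5 0.623 0.484 136.580
final: 136.580 1.868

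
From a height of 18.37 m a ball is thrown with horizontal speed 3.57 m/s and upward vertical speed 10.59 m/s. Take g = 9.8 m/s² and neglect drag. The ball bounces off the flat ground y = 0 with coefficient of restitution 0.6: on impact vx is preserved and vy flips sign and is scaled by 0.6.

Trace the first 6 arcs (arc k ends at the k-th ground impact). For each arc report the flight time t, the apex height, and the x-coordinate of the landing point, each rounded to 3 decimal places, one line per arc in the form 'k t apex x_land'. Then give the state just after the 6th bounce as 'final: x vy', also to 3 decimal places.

1 3.298 24.092 11.774
2 2.661 8.673 21.273
3 1.597 3.122 26.972
4 0.958 1.124 30.392
5 0.575 0.405 32.444
6 0.345 0.146 33.675
final: 33.675 1.014

Arc 1: start y=18.370, vy=10.590 → t=3.298, apex=24.092, x_land=11.774, impact vy=-21.730
  bounce: vy ← 0.6·21.730 = 13.038
Arc 2: start y=0.000, vy=13.038 → t=2.661, apex=8.673, x_land=21.273, impact vy=-13.038
  bounce: vy ← 0.6·13.038 = 7.823
Arc 3: start y=0.000, vy=7.823 → t=1.597, apex=3.122, x_land=26.972, impact vy=-7.823
  bounce: vy ← 0.6·7.823 = 4.694
Arc 4: start y=0.000, vy=4.694 → t=0.958, apex=1.124, x_land=30.392, impact vy=-4.694
  bounce: vy ← 0.6·4.694 = 2.816
Arc 5: start y=0.000, vy=2.816 → t=0.575, apex=0.405, x_land=32.444, impact vy=-2.816
  bounce: vy ← 0.6·2.816 = 1.690
Arc 6: start y=0.000, vy=1.690 → t=0.345, apex=0.146, x_land=33.675, impact vy=-1.690
  bounce: vy ← 0.6·1.690 = 1.014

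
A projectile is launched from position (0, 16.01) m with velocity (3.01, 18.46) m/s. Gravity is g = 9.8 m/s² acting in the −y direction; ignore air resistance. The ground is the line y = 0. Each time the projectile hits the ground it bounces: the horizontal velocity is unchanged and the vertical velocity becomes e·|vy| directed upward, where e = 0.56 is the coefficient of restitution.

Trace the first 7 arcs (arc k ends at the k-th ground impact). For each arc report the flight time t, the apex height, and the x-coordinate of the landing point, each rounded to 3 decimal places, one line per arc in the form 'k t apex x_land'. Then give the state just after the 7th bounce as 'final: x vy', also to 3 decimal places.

Arc 1: start y=16.010, vy=18.460 → t=4.494, apex=33.396, x_land=13.528, impact vy=-25.585
  bounce: vy ← 0.56·25.585 = 14.327
Arc 2: start y=0.000, vy=14.327 → t=2.924, apex=10.473, x_land=22.329, impact vy=-14.327
  bounce: vy ← 0.56·14.327 = 8.023
Arc 3: start y=0.000, vy=8.023 → t=1.637, apex=3.284, x_land=27.258, impact vy=-8.023
  bounce: vy ← 0.56·8.023 = 4.493
Arc 4: start y=0.000, vy=4.493 → t=0.917, apex=1.030, x_land=30.018, impact vy=-4.493
  bounce: vy ← 0.56·4.493 = 2.516
Arc 5: start y=0.000, vy=2.516 → t=0.513, apex=0.323, x_land=31.563, impact vy=-2.516
  bounce: vy ← 0.56·2.516 = 1.409
Arc 6: start y=0.000, vy=1.409 → t=0.288, apex=0.101, x_land=32.429, impact vy=-1.409
  bounce: vy ← 0.56·1.409 = 0.789
Arc 7: start y=0.000, vy=0.789 → t=0.161, apex=0.032, x_land=32.914, impact vy=-0.789
  bounce: vy ← 0.56·0.789 = 0.442

1 4.494 33.396 13.528
2 2.924 10.473 22.329
3 1.637 3.284 27.258
4 0.917 1.030 30.018
5 0.513 0.323 31.563
6 0.288 0.101 32.429
7 0.161 0.032 32.914
final: 32.914 0.442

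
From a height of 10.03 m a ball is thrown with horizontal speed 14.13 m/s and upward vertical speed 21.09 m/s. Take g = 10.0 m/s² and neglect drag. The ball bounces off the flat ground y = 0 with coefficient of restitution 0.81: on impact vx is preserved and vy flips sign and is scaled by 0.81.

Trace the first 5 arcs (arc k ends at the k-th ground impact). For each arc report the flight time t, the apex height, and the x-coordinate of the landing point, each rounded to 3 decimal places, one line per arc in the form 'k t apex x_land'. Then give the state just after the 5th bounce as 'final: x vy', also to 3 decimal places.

1 4.649 32.269 65.697
2 4.116 21.172 123.849
3 3.334 13.891 170.953
4 2.700 9.114 209.106
5 2.187 5.980 240.011
final: 240.011 8.858

Arc 1: start y=10.030, vy=21.090 → t=4.649, apex=32.269, x_land=65.697, impact vy=-25.404
  bounce: vy ← 0.81·25.404 = 20.578
Arc 2: start y=0.000, vy=20.578 → t=4.116, apex=21.172, x_land=123.849, impact vy=-20.578
  bounce: vy ← 0.81·20.578 = 16.668
Arc 3: start y=0.000, vy=16.668 → t=3.334, apex=13.891, x_land=170.953, impact vy=-16.668
  bounce: vy ← 0.81·16.668 = 13.501
Arc 4: start y=0.000, vy=13.501 → t=2.700, apex=9.114, x_land=209.106, impact vy=-13.501
  bounce: vy ← 0.81·13.501 = 10.936
Arc 5: start y=0.000, vy=10.936 → t=2.187, apex=5.980, x_land=240.011, impact vy=-10.936
  bounce: vy ← 0.81·10.936 = 8.858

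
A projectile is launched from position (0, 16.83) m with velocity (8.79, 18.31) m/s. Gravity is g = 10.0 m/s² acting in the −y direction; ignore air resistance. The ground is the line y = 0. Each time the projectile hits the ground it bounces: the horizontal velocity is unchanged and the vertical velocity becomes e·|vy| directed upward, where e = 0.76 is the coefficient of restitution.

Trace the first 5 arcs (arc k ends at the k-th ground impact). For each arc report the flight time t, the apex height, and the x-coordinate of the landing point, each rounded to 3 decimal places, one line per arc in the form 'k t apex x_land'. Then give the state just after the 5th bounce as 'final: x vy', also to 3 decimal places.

1 4.423 33.593 38.878
2 3.940 19.403 73.510
3 2.994 11.207 99.830
4 2.276 6.473 119.833
5 1.730 3.739 135.035
final: 135.035 6.572

Arc 1: start y=16.830, vy=18.310 → t=4.423, apex=33.593, x_land=38.878, impact vy=-25.920
  bounce: vy ← 0.76·25.920 = 19.699
Arc 2: start y=0.000, vy=19.699 → t=3.940, apex=19.403, x_land=73.510, impact vy=-19.699
  bounce: vy ← 0.76·19.699 = 14.972
Arc 3: start y=0.000, vy=14.972 → t=2.994, apex=11.207, x_land=99.830, impact vy=-14.972
  bounce: vy ← 0.76·14.972 = 11.378
Arc 4: start y=0.000, vy=11.378 → t=2.276, apex=6.473, x_land=119.833, impact vy=-11.378
  bounce: vy ← 0.76·11.378 = 8.648
Arc 5: start y=0.000, vy=8.648 → t=1.730, apex=3.739, x_land=135.035, impact vy=-8.648
  bounce: vy ← 0.76·8.648 = 6.572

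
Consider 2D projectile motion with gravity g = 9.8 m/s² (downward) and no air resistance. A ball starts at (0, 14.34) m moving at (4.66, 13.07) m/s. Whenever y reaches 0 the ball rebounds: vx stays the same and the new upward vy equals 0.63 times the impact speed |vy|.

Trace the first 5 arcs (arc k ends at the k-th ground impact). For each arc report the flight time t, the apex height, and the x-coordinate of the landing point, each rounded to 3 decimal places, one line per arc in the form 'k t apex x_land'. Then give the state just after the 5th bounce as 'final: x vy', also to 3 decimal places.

Arc 1: start y=14.340, vy=13.070 → t=3.503, apex=23.056, x_land=16.323, impact vy=-21.258
  bounce: vy ← 0.63·21.258 = 13.392
Arc 2: start y=0.000, vy=13.392 → t=2.733, apex=9.151, x_land=29.060, impact vy=-13.392
  bounce: vy ← 0.63·13.392 = 8.437
Arc 3: start y=0.000, vy=8.437 → t=1.722, apex=3.632, x_land=37.083, impact vy=-8.437
  bounce: vy ← 0.63·8.437 = 5.315
Arc 4: start y=0.000, vy=5.315 → t=1.085, apex=1.442, x_land=42.139, impact vy=-5.315
  bounce: vy ← 0.63·5.315 = 3.349
Arc 5: start y=0.000, vy=3.349 → t=0.683, apex=0.572, x_land=45.323, impact vy=-3.349
  bounce: vy ← 0.63·3.349 = 2.110

1 3.503 23.056 16.323
2 2.733 9.151 29.060
3 1.722 3.632 37.083
4 1.085 1.442 42.139
5 0.683 0.572 45.323
final: 45.323 2.110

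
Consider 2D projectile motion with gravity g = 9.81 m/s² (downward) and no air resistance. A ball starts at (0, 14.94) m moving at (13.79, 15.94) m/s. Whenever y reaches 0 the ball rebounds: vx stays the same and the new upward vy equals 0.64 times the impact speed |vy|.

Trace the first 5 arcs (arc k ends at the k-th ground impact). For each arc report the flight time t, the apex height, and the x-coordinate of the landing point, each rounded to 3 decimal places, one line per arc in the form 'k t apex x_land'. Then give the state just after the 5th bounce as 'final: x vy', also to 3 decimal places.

1 4.009 27.890 55.290
2 3.052 11.424 97.380
3 1.953 4.679 124.318
4 1.250 1.917 141.558
5 0.800 0.785 152.592
final: 152.592 2.512

Arc 1: start y=14.940, vy=15.940 → t=4.009, apex=27.890, x_land=55.290, impact vy=-23.392
  bounce: vy ← 0.64·23.392 = 14.971
Arc 2: start y=0.000, vy=14.971 → t=3.052, apex=11.424, x_land=97.380, impact vy=-14.971
  bounce: vy ← 0.64·14.971 = 9.582
Arc 3: start y=0.000, vy=9.582 → t=1.953, apex=4.679, x_land=124.318, impact vy=-9.582
  bounce: vy ← 0.64·9.582 = 6.132
Arc 4: start y=0.000, vy=6.132 → t=1.250, apex=1.917, x_land=141.558, impact vy=-6.132
  bounce: vy ← 0.64·6.132 = 3.925
Arc 5: start y=0.000, vy=3.925 → t=0.800, apex=0.785, x_land=152.592, impact vy=-3.925
  bounce: vy ← 0.64·3.925 = 2.512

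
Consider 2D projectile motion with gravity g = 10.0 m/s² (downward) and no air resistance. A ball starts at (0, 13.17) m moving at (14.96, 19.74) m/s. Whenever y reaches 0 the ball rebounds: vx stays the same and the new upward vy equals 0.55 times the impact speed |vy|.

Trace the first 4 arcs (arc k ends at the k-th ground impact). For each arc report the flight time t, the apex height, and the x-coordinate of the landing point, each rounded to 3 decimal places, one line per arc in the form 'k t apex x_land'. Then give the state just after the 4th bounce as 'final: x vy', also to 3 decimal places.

1 4.530 32.653 67.762
2 2.811 9.878 109.815
3 1.546 2.988 132.945
4 0.850 0.904 145.666
final: 145.666 2.338

Arc 1: start y=13.170, vy=19.740 → t=4.530, apex=32.653, x_land=67.762, impact vy=-25.555
  bounce: vy ← 0.55·25.555 = 14.055
Arc 2: start y=0.000, vy=14.055 → t=2.811, apex=9.878, x_land=109.815, impact vy=-14.055
  bounce: vy ← 0.55·14.055 = 7.730
Arc 3: start y=0.000, vy=7.730 → t=1.546, apex=2.988, x_land=132.945, impact vy=-7.730
  bounce: vy ← 0.55·7.730 = 4.252
Arc 4: start y=0.000, vy=4.252 → t=0.850, apex=0.904, x_land=145.666, impact vy=-4.252
  bounce: vy ← 0.55·4.252 = 2.338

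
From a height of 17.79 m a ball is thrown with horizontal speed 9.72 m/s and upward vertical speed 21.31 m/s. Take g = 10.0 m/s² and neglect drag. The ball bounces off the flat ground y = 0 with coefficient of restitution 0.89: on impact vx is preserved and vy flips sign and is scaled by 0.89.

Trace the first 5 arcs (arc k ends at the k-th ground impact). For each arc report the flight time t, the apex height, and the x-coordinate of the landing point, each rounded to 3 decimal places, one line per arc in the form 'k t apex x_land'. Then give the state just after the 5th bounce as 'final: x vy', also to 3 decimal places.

1 4.977 40.496 48.375
2 5.066 32.077 97.614
3 4.508 25.408 141.437
4 4.013 20.126 180.439
5 3.571 15.942 215.150
final: 215.150 15.892

Arc 1: start y=17.790, vy=21.310 → t=4.977, apex=40.496, x_land=48.375, impact vy=-28.459
  bounce: vy ← 0.89·28.459 = 25.329
Arc 2: start y=0.000, vy=25.329 → t=5.066, apex=32.077, x_land=97.614, impact vy=-25.329
  bounce: vy ← 0.89·25.329 = 22.542
Arc 3: start y=0.000, vy=22.542 → t=4.508, apex=25.408, x_land=141.437, impact vy=-22.542
  bounce: vy ← 0.89·22.542 = 20.063
Arc 4: start y=0.000, vy=20.063 → t=4.013, apex=20.126, x_land=180.439, impact vy=-20.063
  bounce: vy ← 0.89·20.063 = 17.856
Arc 5: start y=0.000, vy=17.856 → t=3.571, apex=15.942, x_land=215.150, impact vy=-17.856
  bounce: vy ← 0.89·17.856 = 15.892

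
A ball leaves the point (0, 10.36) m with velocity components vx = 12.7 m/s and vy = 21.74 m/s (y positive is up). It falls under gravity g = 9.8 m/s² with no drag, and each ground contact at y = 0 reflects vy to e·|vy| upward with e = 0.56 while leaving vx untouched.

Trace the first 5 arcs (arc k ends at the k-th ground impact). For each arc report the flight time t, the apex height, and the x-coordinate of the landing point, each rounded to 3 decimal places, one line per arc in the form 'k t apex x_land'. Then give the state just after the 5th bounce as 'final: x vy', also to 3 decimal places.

1 4.871 34.474 61.859
2 2.971 10.811 99.588
3 1.664 3.390 120.715
4 0.932 1.063 132.547
5 0.522 0.333 139.173
final: 139.173 1.432

Arc 1: start y=10.360, vy=21.740 → t=4.871, apex=34.474, x_land=61.859, impact vy=-25.994
  bounce: vy ← 0.56·25.994 = 14.557
Arc 2: start y=0.000, vy=14.557 → t=2.971, apex=10.811, x_land=99.588, impact vy=-14.557
  bounce: vy ← 0.56·14.557 = 8.152
Arc 3: start y=0.000, vy=8.152 → t=1.664, apex=3.390, x_land=120.715, impact vy=-8.152
  bounce: vy ← 0.56·8.152 = 4.565
Arc 4: start y=0.000, vy=4.565 → t=0.932, apex=1.063, x_land=132.547, impact vy=-4.565
  bounce: vy ← 0.56·4.565 = 2.556
Arc 5: start y=0.000, vy=2.556 → t=0.522, apex=0.333, x_land=139.173, impact vy=-2.556
  bounce: vy ← 0.56·2.556 = 1.432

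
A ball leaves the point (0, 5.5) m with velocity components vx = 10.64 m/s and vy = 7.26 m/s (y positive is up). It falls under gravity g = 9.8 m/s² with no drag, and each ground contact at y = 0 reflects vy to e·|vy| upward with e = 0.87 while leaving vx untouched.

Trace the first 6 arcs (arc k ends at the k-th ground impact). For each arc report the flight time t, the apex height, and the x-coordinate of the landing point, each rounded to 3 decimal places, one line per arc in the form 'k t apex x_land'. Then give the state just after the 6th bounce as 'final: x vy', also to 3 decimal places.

1 2.034 8.189 21.637
2 2.249 6.198 45.571
3 1.957 4.692 66.394
4 1.703 3.551 84.509
5 1.481 2.688 100.270
6 1.289 2.034 113.981
final: 113.981 5.494

Arc 1: start y=5.500, vy=7.260 → t=2.034, apex=8.189, x_land=21.637, impact vy=-12.669
  bounce: vy ← 0.87·12.669 = 11.022
Arc 2: start y=0.000, vy=11.022 → t=2.249, apex=6.198, x_land=45.571, impact vy=-11.022
  bounce: vy ← 0.87·11.022 = 9.589
Arc 3: start y=0.000, vy=9.589 → t=1.957, apex=4.692, x_land=66.394, impact vy=-9.589
  bounce: vy ← 0.87·9.589 = 8.343
Arc 4: start y=0.000, vy=8.343 → t=1.703, apex=3.551, x_land=84.509, impact vy=-8.343
  bounce: vy ← 0.87·8.343 = 7.258
Arc 5: start y=0.000, vy=7.258 → t=1.481, apex=2.688, x_land=100.270, impact vy=-7.258
  bounce: vy ← 0.87·7.258 = 6.315
Arc 6: start y=0.000, vy=6.315 → t=1.289, apex=2.034, x_land=113.981, impact vy=-6.315
  bounce: vy ← 0.87·6.315 = 5.494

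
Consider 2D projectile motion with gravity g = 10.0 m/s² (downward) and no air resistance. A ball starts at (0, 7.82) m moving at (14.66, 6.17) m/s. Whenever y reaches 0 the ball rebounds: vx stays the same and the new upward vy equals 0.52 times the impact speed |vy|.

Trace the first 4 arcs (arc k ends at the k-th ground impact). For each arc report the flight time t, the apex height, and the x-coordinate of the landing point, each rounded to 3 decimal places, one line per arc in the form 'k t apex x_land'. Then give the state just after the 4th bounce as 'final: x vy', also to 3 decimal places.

Arc 1: start y=7.820, vy=6.170 → t=2.012, apex=9.723, x_land=29.489, impact vy=-13.945
  bounce: vy ← 0.52·13.945 = 7.252
Arc 2: start y=0.000, vy=7.252 → t=1.450, apex=2.629, x_land=50.750, impact vy=-7.252
  bounce: vy ← 0.52·7.252 = 3.771
Arc 3: start y=0.000, vy=3.771 → t=0.754, apex=0.711, x_land=61.806, impact vy=-3.771
  bounce: vy ← 0.52·3.771 = 1.961
Arc 4: start y=0.000, vy=1.961 → t=0.392, apex=0.192, x_land=67.555, impact vy=-1.961
  bounce: vy ← 0.52·1.961 = 1.020

1 2.012 9.723 29.489
2 1.450 2.629 50.750
3 0.754 0.711 61.806
4 0.392 0.192 67.555
final: 67.555 1.020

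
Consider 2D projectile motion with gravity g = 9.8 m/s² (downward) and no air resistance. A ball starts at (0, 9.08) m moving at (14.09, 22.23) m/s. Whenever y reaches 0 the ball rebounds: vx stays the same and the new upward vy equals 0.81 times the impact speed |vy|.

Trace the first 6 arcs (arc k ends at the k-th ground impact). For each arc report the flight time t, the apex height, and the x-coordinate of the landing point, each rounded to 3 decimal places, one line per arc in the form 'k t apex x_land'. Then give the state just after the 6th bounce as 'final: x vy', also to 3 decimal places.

Arc 1: start y=9.080, vy=22.230 → t=4.914, apex=34.293, x_land=69.236, impact vy=-25.926
  bounce: vy ← 0.81·25.926 = 21.000
Arc 2: start y=0.000, vy=21.000 → t=4.286, apex=22.500, x_land=129.621, impact vy=-21.000
  bounce: vy ← 0.81·21.000 = 17.010
Arc 3: start y=0.000, vy=17.010 → t=3.471, apex=14.762, x_land=178.533, impact vy=-17.010
  bounce: vy ← 0.81·17.010 = 13.778
Arc 4: start y=0.000, vy=13.778 → t=2.812, apex=9.685, x_land=218.152, impact vy=-13.778
  bounce: vy ← 0.81·13.778 = 11.160
Arc 5: start y=0.000, vy=11.160 → t=2.278, apex=6.355, x_land=250.243, impact vy=-11.160
  bounce: vy ← 0.81·11.160 = 9.040
Arc 6: start y=0.000, vy=9.040 → t=1.845, apex=4.169, x_land=276.237, impact vy=-9.040
  bounce: vy ← 0.81·9.040 = 7.322

1 4.914 34.293 69.236
2 4.286 22.500 129.621
3 3.471 14.762 178.533
4 2.812 9.685 218.152
5 2.278 6.355 250.243
6 1.845 4.169 276.237
final: 276.237 7.322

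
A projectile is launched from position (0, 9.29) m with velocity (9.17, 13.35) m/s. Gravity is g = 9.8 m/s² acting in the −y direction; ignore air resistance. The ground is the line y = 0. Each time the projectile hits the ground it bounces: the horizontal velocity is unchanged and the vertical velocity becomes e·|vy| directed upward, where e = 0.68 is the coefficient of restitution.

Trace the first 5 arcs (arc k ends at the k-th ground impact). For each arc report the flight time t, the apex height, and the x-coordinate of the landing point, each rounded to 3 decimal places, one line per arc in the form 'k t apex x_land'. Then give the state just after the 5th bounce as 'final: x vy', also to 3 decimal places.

Arc 1: start y=9.290, vy=13.350 → t=3.299, apex=18.383, x_land=30.253, impact vy=-18.982
  bounce: vy ← 0.68·18.982 = 12.908
Arc 2: start y=0.000, vy=12.908 → t=2.634, apex=8.500, x_land=54.409, impact vy=-12.908
  bounce: vy ← 0.68·12.908 = 8.777
Arc 3: start y=0.000, vy=8.777 → t=1.791, apex=3.931, x_land=70.835, impact vy=-8.777
  bounce: vy ← 0.68·8.777 = 5.968
Arc 4: start y=0.000, vy=5.968 → t=1.218, apex=1.817, x_land=82.004, impact vy=-5.968
  bounce: vy ← 0.68·5.968 = 4.059
Arc 5: start y=0.000, vy=4.059 → t=0.828, apex=0.840, x_land=89.600, impact vy=-4.059
  bounce: vy ← 0.68·4.059 = 2.760

1 3.299 18.383 30.253
2 2.634 8.500 54.409
3 1.791 3.931 70.835
4 1.218 1.817 82.004
5 0.828 0.840 89.600
final: 89.600 2.760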